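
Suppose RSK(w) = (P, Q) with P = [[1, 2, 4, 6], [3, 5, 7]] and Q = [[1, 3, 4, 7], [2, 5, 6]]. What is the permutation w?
Reverse the RSK construction: for i from n down to 1, find the cell of Q containing i, remove the entry at that cell from P, and reverse-bump it up through P; the value ejected from row 1 is w(i).

Step i=7: Q has 7 at row 1, column 4; remove that cell from P, ejecting 6. So w(7) = 6. P is now [[1, 2, 4], [3, 5, 7]].
Step i=6: Q has 6 at row 2, column 3; remove 7 from row 2 of P and reverse-bump: 7 enters row 1 and ejects 4. So w(6) = 4. P is now [[1, 2, 7], [3, 5]].
Step i=5: Q has 5 at row 2, column 2; remove 5 from row 2 of P and reverse-bump: 5 enters row 1 and ejects 2. So w(5) = 2. P is now [[1, 5, 7], [3]].
Step i=4: Q has 4 at row 1, column 3; remove that cell from P, ejecting 7. So w(4) = 7. P is now [[1, 5], [3]].
Step i=3: Q has 3 at row 1, column 2; remove that cell from P, ejecting 5. So w(3) = 5. P is now [[1], [3]].
Step i=2: Q has 2 at row 2, column 1; remove 3 from row 2 of P and reverse-bump: 3 enters row 1 and ejects 1. So w(2) = 1. P is now [[3]].
Step i=1: Q has 1 at row 1, column 1; remove that cell from P, ejecting 3. So w(1) = 3. P is now [].

So w = 3 1 5 7 2 4 6.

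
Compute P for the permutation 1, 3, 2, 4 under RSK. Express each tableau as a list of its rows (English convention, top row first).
P = [[1, 2, 4], [3]]

Insert 1: appended to row 1. P = [[1]].
Insert 3: appended to row 1. P = [[1, 3]].
Insert 2: 2 bumps 3 from row 1; 3 starts row 2. P = [[1, 2], [3]].
Insert 4: appended to row 1. P = [[1, 2, 4], [3]].

So P = [[1, 2, 4], [3]].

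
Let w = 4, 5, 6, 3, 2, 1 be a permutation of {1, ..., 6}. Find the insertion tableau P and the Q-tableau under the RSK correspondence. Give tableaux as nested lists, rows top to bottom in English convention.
P = [[1, 5, 6], [2], [3], [4]], Q = [[1, 2, 3], [4], [5], [6]]

Insert each entry of the permutation into P by Schensted row insertion, recording in Q the position of each new cell.

After inserting 4: P = [[4]].
After inserting 5: P = [[4, 5]].
After inserting 6: P = [[4, 5, 6]].
After inserting 3: P = [[3, 5, 6], [4]].
After inserting 2: P = [[2, 5, 6], [3], [4]].
After inserting 1: P = [[1, 5, 6], [2], [3], [4]].

So P = [[1, 5, 6], [2], [3], [4]], Q = [[1, 2, 3], [4], [5], [6]].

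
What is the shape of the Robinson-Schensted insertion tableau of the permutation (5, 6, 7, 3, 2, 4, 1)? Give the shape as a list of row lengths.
RSK row insertion gives P = [[1, 4, 7], [2, 6], [3], [5]], which has shape [3, 2, 1, 1].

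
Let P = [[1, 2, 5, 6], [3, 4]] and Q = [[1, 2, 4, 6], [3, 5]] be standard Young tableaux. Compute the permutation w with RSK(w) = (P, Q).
Reverse the RSK construction: for i from n down to 1, find the cell of Q containing i, remove the entry at that cell from P, and reverse-bump it up through P; the value ejected from row 1 is w(i).

Step i=6: Q has 6 at row 1, column 4; remove that cell from P, ejecting 6. So w(6) = 6. P is now [[1, 2, 5], [3, 4]].
Step i=5: Q has 5 at row 2, column 2; remove 4 from row 2 of P and reverse-bump: 4 enters row 1 and ejects 2. So w(5) = 2. P is now [[1, 4, 5], [3]].
Step i=4: Q has 4 at row 1, column 3; remove that cell from P, ejecting 5. So w(4) = 5. P is now [[1, 4], [3]].
Step i=3: Q has 3 at row 2, column 1; remove 3 from row 2 of P and reverse-bump: 3 enters row 1 and ejects 1. So w(3) = 1. P is now [[3, 4]].
Step i=2: Q has 2 at row 1, column 2; remove that cell from P, ejecting 4. So w(2) = 4. P is now [[3]].
Step i=1: Q has 1 at row 1, column 1; remove that cell from P, ejecting 3. So w(1) = 3. P is now [].

So w = 3 4 1 5 2 6.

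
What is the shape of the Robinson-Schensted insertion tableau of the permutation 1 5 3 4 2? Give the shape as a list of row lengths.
RSK row insertion gives P = [[1, 2, 4], [3], [5]], which has shape [3, 1, 1].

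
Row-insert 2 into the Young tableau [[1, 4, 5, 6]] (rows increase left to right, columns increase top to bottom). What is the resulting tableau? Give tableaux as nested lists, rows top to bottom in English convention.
In row 1, 2 replaces 4 (the leftmost entry greater than 2); 4 is bumped to row 2. 4 starts a new row 2. The new tableau is [[1, 2, 5, 6], [4]].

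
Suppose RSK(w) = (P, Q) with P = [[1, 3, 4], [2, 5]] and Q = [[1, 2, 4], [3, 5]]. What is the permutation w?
Reverse the RSK construction: for i from n down to 1, find the cell of Q containing i, remove the entry at that cell from P, and reverse-bump it up through P; the value ejected from row 1 is w(i).

Step i=5: Q has 5 at row 2, column 2; remove 5 from row 2 of P and reverse-bump: 5 enters row 1 and ejects 4. So w(5) = 4. P is now [[1, 3, 5], [2]].
Step i=4: Q has 4 at row 1, column 3; remove that cell from P, ejecting 5. So w(4) = 5. P is now [[1, 3], [2]].
Step i=3: Q has 3 at row 2, column 1; remove 2 from row 2 of P and reverse-bump: 2 enters row 1 and ejects 1. So w(3) = 1. P is now [[2, 3]].
Step i=2: Q has 2 at row 1, column 2; remove that cell from P, ejecting 3. So w(2) = 3. P is now [[2]].
Step i=1: Q has 1 at row 1, column 1; remove that cell from P, ejecting 2. So w(1) = 2. P is now [].

So w = 2 3 1 5 4.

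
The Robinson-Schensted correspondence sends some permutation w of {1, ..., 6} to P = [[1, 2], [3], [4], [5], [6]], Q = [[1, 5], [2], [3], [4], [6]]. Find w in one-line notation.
6 5 4 1 3 2

Reverse the RSK construction: for i from n down to 1, find the cell of Q containing i, remove the entry at that cell from P, and reverse-bump it up through P; the value ejected from row 1 is w(i).

Step i=6: Q has 6 at row 5, column 1; remove 6 from row 5 of P and reverse-bump: 6 enters row 4 and ejects 5; 5 enters row 3 and ejects 4; 4 enters row 2 and ejects 3; 3 enters row 1 and ejects 2. So w(6) = 2. P is now [[1, 3], [4], [5], [6]].
Step i=5: Q has 5 at row 1, column 2; remove that cell from P, ejecting 3. So w(5) = 3. P is now [[1], [4], [5], [6]].
Step i=4: Q has 4 at row 4, column 1; remove 6 from row 4 of P and reverse-bump: 6 enters row 3 and ejects 5; 5 enters row 2 and ejects 4; 4 enters row 1 and ejects 1. So w(4) = 1. P is now [[4], [5], [6]].
Step i=3: Q has 3 at row 3, column 1; remove 6 from row 3 of P and reverse-bump: 6 enters row 2 and ejects 5; 5 enters row 1 and ejects 4. So w(3) = 4. P is now [[5], [6]].
Step i=2: Q has 2 at row 2, column 1; remove 6 from row 2 of P and reverse-bump: 6 enters row 1 and ejects 5. So w(2) = 5. P is now [[6]].
Step i=1: Q has 1 at row 1, column 1; remove that cell from P, ejecting 6. So w(1) = 6. P is now [].

So w = 6 5 4 1 3 2.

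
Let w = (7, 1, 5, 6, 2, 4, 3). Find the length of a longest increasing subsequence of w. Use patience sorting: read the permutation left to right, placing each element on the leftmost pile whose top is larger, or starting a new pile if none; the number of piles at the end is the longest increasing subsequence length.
3

7: new pile. tops = [7]
1: onto pile 1 (replacing 7). tops = [1]
5: new pile. tops = [1, 5]
6: new pile. tops = [1, 5, 6]
2: onto pile 2 (replacing 5). tops = [1, 2, 6]
4: onto pile 3 (replacing 6). tops = [1, 2, 4]
3: onto pile 3 (replacing 4). tops = [1, 2, 3]

3 piles, so the longest increasing subsequence has length 3.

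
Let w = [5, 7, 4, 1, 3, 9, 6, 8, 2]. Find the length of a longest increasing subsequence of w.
4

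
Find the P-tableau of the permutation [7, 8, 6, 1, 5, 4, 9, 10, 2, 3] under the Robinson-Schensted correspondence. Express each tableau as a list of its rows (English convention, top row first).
Insert 7: appended to row 1. P = [[7]].
Insert 8: appended to row 1. P = [[7, 8]].
Insert 6: 6 bumps 7 from row 1; 7 starts row 2. P = [[6, 8], [7]].
Insert 1: 1 bumps 6 from row 1; 6 bumps 7 from row 2; 7 starts row 3. P = [[1, 8], [6], [7]].
Insert 5: 5 bumps 8 from row 1; 8 appends to row 2. P = [[1, 5], [6, 8], [7]].
Insert 4: 4 bumps 5 from row 1; 5 bumps 6 from row 2; 6 bumps 7 from row 3; 7 starts row 4. P = [[1, 4], [5, 8], [6], [7]].
Insert 9: appended to row 1. P = [[1, 4, 9], [5, 8], [6], [7]].
Insert 10: appended to row 1. P = [[1, 4, 9, 10], [5, 8], [6], [7]].
Insert 2: 2 bumps 4 from row 1; 4 bumps 5 from row 2; 5 bumps 6 from row 3; 6 bumps 7 from row 4; 7 starts row 5. P = [[1, 2, 9, 10], [4, 8], [5], [6], [7]].
Insert 3: 3 bumps 9 from row 1; 9 appends to row 2. P = [[1, 2, 3, 10], [4, 8, 9], [5], [6], [7]].

So P = [[1, 2, 3, 10], [4, 8, 9], [5], [6], [7]].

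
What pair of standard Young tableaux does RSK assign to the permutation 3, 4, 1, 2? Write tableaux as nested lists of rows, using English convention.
P = [[1, 2], [3, 4]], Q = [[1, 2], [3, 4]]

Insert each entry of the permutation into P by Schensted row insertion, recording in Q the position of each new cell.

After inserting 3: P = [[3]].
After inserting 4: P = [[3, 4]].
After inserting 1: P = [[1, 4], [3]].
After inserting 2: P = [[1, 2], [3, 4]].

So P = [[1, 2], [3, 4]], Q = [[1, 2], [3, 4]].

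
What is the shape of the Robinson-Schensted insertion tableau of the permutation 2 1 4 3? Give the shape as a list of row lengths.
Row-insert each entry into an empty tableau.

After inserting 2: P = [[2]].
After inserting 1: P = [[1], [2]].
After inserting 4: P = [[1, 4], [2]].
After inserting 3: P = [[1, 3], [2, 4]].

The final insertion tableau P = [[1, 3], [2, 4]] has shape [2, 2].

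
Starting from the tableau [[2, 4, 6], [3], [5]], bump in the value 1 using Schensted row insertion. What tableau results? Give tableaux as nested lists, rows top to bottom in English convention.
[[1, 4, 6], [2], [3], [5]]

In row 1, 1 replaces 2 (the leftmost entry greater than 1); 2 is bumped to row 2. In row 2, 2 replaces 3 (the leftmost entry greater than 2); 3 is bumped to row 3. In row 3, 3 replaces 5 (the leftmost entry greater than 3); 5 is bumped to row 4. 5 starts a new row 4. The new tableau is [[1, 4, 6], [2], [3], [5]].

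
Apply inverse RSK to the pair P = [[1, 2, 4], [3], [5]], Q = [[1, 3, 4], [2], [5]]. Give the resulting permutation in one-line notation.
5 1 3 4 2

Reverse the RSK construction: for i from n down to 1, find the cell of Q containing i, remove the entry at that cell from P, and reverse-bump it up through P; the value ejected from row 1 is w(i).

Step i=5: Q has 5 at row 3, column 1; remove 5 from row 3 of P and reverse-bump: 5 enters row 2 and ejects 3; 3 enters row 1 and ejects 2. So w(5) = 2. P is now [[1, 3, 4], [5]].
Step i=4: Q has 4 at row 1, column 3; remove that cell from P, ejecting 4. So w(4) = 4. P is now [[1, 3], [5]].
Step i=3: Q has 3 at row 1, column 2; remove that cell from P, ejecting 3. So w(3) = 3. P is now [[1], [5]].
Step i=2: Q has 2 at row 2, column 1; remove 5 from row 2 of P and reverse-bump: 5 enters row 1 and ejects 1. So w(2) = 1. P is now [[5]].
Step i=1: Q has 1 at row 1, column 1; remove that cell from P, ejecting 5. So w(1) = 5. P is now [].

So w = 5 1 3 4 2.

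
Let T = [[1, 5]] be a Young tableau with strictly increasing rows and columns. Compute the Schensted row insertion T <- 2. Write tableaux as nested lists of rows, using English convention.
In row 1, 2 replaces 5 (the leftmost entry greater than 2); 5 is bumped to row 2. 5 starts a new row 2. The new tableau is [[1, 2], [5]].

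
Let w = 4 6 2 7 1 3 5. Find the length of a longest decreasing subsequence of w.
3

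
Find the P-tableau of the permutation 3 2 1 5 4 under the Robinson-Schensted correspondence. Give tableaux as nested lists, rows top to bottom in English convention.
Insert 3: appended to row 1. P = [[3]].
Insert 2: 2 bumps 3 from row 1; 3 starts row 2. P = [[2], [3]].
Insert 1: 1 bumps 2 from row 1; 2 bumps 3 from row 2; 3 starts row 3. P = [[1], [2], [3]].
Insert 5: appended to row 1. P = [[1, 5], [2], [3]].
Insert 4: 4 bumps 5 from row 1; 5 appends to row 2. P = [[1, 4], [2, 5], [3]].

So P = [[1, 4], [2, 5], [3]].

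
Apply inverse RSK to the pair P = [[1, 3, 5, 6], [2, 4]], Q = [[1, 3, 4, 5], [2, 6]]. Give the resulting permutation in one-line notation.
2 1 4 5 6 3

Reverse RSK: for i = n, n-1, ..., 1, locate i in Q, remove the corresponding corner cell from P, and reverse-bump its entry up through P; the value ejected from row 1 is w(i).

So w = 2 1 4 5 6 3.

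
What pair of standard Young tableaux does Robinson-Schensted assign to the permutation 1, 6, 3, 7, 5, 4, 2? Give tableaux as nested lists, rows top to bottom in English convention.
Insert each entry of the permutation into P by Schensted row insertion, recording in Q the position of each new cell.

Insert 1: appended to row 1. P = [[1]].
Insert 6: appended to row 1. P = [[1, 6]].
Insert 3: 3 bumps 6 from row 1; 6 starts row 2. P = [[1, 3], [6]].
Insert 7: appended to row 1. P = [[1, 3, 7], [6]].
Insert 5: 5 bumps 7 from row 1; 7 appends to row 2. P = [[1, 3, 5], [6, 7]].
Insert 4: 4 bumps 5 from row 1; 5 bumps 6 from row 2; 6 starts row 3. P = [[1, 3, 4], [5, 7], [6]].
Insert 2: 2 bumps 3 from row 1; 3 bumps 5 from row 2; 5 bumps 6 from row 3; 6 starts row 4. P = [[1, 2, 4], [3, 7], [5], [6]].

So P = [[1, 2, 4], [3, 7], [5], [6]], Q = [[1, 2, 4], [3, 5], [6], [7]].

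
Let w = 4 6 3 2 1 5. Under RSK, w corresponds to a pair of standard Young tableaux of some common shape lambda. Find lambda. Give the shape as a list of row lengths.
[2, 2, 1, 1]

Row-insert each entry into an empty tableau.

After inserting 4: P = [[4]].
After inserting 6: P = [[4, 6]].
After inserting 3: P = [[3, 6], [4]].
After inserting 2: P = [[2, 6], [3], [4]].
After inserting 1: P = [[1, 6], [2], [3], [4]].
After inserting 5: P = [[1, 5], [2, 6], [3], [4]].

The final insertion tableau P = [[1, 5], [2, 6], [3], [4]] has shape [2, 2, 1, 1].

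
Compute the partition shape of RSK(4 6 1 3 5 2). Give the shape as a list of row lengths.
Row-insert each entry into an empty tableau.

After inserting 4: P = [[4]].
After inserting 6: P = [[4, 6]].
After inserting 1: P = [[1, 6], [4]].
After inserting 3: P = [[1, 3], [4, 6]].
After inserting 5: P = [[1, 3, 5], [4, 6]].
After inserting 2: P = [[1, 2, 5], [3, 6], [4]].

The final insertion tableau P = [[1, 2, 5], [3, 6], [4]] has shape [3, 2, 1].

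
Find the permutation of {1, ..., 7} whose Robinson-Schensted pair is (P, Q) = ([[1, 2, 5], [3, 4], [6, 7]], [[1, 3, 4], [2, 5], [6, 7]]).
6 3 4 7 5 1 2

Reverse RSK: for i = n, n-1, ..., 1, locate i in Q, remove the corresponding corner cell from P, and reverse-bump its entry up through P; the value ejected from row 1 is w(i).

So w = 6 3 4 7 5 1 2.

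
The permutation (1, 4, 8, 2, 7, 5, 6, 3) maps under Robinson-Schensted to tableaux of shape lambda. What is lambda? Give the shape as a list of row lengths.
Row-insert each entry into an empty tableau.

After inserting 1: P = [[1]].
After inserting 4: P = [[1, 4]].
After inserting 8: P = [[1, 4, 8]].
After inserting 2: P = [[1, 2, 8], [4]].
After inserting 7: P = [[1, 2, 7], [4, 8]].
After inserting 5: P = [[1, 2, 5], [4, 7], [8]].
After inserting 6: P = [[1, 2, 5, 6], [4, 7], [8]].
After inserting 3: P = [[1, 2, 3, 6], [4, 5], [7], [8]].

The final insertion tableau P = [[1, 2, 3, 6], [4, 5], [7], [8]] has shape [4, 2, 1, 1].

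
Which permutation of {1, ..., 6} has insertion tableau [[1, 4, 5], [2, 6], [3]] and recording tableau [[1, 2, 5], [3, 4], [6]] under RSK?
Reverse the RSK construction: for i from n down to 1, find the cell of Q containing i, remove the entry at that cell from P, and reverse-bump it up through P; the value ejected from row 1 is w(i).

Step i=6: Q has 6 at row 3, column 1; remove 3 from row 3 of P and reverse-bump: 3 enters row 2 and ejects 2; 2 enters row 1 and ejects 1. So w(6) = 1. P is now [[2, 4, 5], [3, 6]].
Step i=5: Q has 5 at row 1, column 3; remove that cell from P, ejecting 5. So w(5) = 5. P is now [[2, 4], [3, 6]].
Step i=4: Q has 4 at row 2, column 2; remove 6 from row 2 of P and reverse-bump: 6 enters row 1 and ejects 4. So w(4) = 4. P is now [[2, 6], [3]].
Step i=3: Q has 3 at row 2, column 1; remove 3 from row 2 of P and reverse-bump: 3 enters row 1 and ejects 2. So w(3) = 2. P is now [[3, 6]].
Step i=2: Q has 2 at row 1, column 2; remove that cell from P, ejecting 6. So w(2) = 6. P is now [[3]].
Step i=1: Q has 1 at row 1, column 1; remove that cell from P, ejecting 3. So w(1) = 3. P is now [].

So w = 3 6 2 4 5 1.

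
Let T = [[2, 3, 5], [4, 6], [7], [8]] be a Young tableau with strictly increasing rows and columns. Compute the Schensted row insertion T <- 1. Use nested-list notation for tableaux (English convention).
[[1, 3, 5], [2, 6], [4], [7], [8]]

In row 1, 1 replaces 2 (the leftmost entry greater than 1); 2 is bumped to row 2. In row 2, 2 replaces 4 (the leftmost entry greater than 2); 4 is bumped to row 3. In row 3, 4 replaces 7 (the leftmost entry greater than 4); 7 is bumped to row 4. In row 4, 7 replaces 8 (the leftmost entry greater than 7); 8 is bumped to row 5. 8 starts a new row 5. The new tableau is [[1, 3, 5], [2, 6], [4], [7], [8]].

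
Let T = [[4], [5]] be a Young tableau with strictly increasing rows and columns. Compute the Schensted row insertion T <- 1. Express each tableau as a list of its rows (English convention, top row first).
[[1], [4], [5]]

In row 1, 1 replaces 4 (the leftmost entry greater than 1); 4 is bumped to row 2. In row 2, 4 replaces 5 (the leftmost entry greater than 4); 5 is bumped to row 3. 5 starts a new row 3. The new tableau is [[1], [4], [5]].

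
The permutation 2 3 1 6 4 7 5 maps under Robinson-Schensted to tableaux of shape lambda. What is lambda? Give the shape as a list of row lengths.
[4, 3]

Row-insert each entry into an empty tableau.

After inserting 2: P = [[2]].
After inserting 3: P = [[2, 3]].
After inserting 1: P = [[1, 3], [2]].
After inserting 6: P = [[1, 3, 6], [2]].
After inserting 4: P = [[1, 3, 4], [2, 6]].
After inserting 7: P = [[1, 3, 4, 7], [2, 6]].
After inserting 5: P = [[1, 3, 4, 5], [2, 6, 7]].

The final insertion tableau P = [[1, 3, 4, 5], [2, 6, 7]] has shape [4, 3].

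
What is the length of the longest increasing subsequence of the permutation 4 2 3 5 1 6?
4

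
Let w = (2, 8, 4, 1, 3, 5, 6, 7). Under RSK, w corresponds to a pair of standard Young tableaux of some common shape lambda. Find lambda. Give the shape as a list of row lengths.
[5, 2, 1]

RSK row insertion gives P = [[1, 3, 5, 6, 7], [2, 4], [8]], which has shape [5, 2, 1].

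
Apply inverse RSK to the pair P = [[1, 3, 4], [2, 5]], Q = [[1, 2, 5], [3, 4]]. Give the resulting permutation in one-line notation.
2 5 1 3 4

Reverse the RSK construction: for i from n down to 1, find the cell of Q containing i, remove the entry at that cell from P, and reverse-bump it up through P; the value ejected from row 1 is w(i).

Step i=5: Q has 5 at row 1, column 3; remove that cell from P, ejecting 4. So w(5) = 4. P is now [[1, 3], [2, 5]].
Step i=4: Q has 4 at row 2, column 2; remove 5 from row 2 of P and reverse-bump: 5 enters row 1 and ejects 3. So w(4) = 3. P is now [[1, 5], [2]].
Step i=3: Q has 3 at row 2, column 1; remove 2 from row 2 of P and reverse-bump: 2 enters row 1 and ejects 1. So w(3) = 1. P is now [[2, 5]].
Step i=2: Q has 2 at row 1, column 2; remove that cell from P, ejecting 5. So w(2) = 5. P is now [[2]].
Step i=1: Q has 1 at row 1, column 1; remove that cell from P, ejecting 2. So w(1) = 2. P is now [].

So w = 2 5 1 3 4.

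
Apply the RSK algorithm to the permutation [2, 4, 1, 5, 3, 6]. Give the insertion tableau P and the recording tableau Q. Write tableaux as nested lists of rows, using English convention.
P = [[1, 3, 5, 6], [2, 4]], Q = [[1, 2, 4, 6], [3, 5]]

Insert each entry of the permutation into P by Schensted row insertion, recording in Q the position of each new cell.

After inserting 2: P = [[2]].
After inserting 4: P = [[2, 4]].
After inserting 1: P = [[1, 4], [2]].
After inserting 5: P = [[1, 4, 5], [2]].
After inserting 3: P = [[1, 3, 5], [2, 4]].
After inserting 6: P = [[1, 3, 5, 6], [2, 4]].

So P = [[1, 3, 5, 6], [2, 4]], Q = [[1, 2, 4, 6], [3, 5]].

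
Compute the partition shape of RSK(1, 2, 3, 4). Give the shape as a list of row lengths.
[4]

Row-insert each entry into an empty tableau.

After inserting 1: P = [[1]].
After inserting 2: P = [[1, 2]].
After inserting 3: P = [[1, 2, 3]].
After inserting 4: P = [[1, 2, 3, 4]].

The final insertion tableau P = [[1, 2, 3, 4]] has shape [4].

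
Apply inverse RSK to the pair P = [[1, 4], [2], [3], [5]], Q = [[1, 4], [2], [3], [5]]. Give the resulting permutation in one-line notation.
5 3 2 4 1

Reverse the RSK construction: for i from n down to 1, find the cell of Q containing i, remove the entry at that cell from P, and reverse-bump it up through P; the value ejected from row 1 is w(i).

Step i=5: Q has 5 at row 4, column 1; remove 5 from row 4 of P and reverse-bump: 5 enters row 3 and ejects 3; 3 enters row 2 and ejects 2; 2 enters row 1 and ejects 1. So w(5) = 1. P is now [[2, 4], [3], [5]].
Step i=4: Q has 4 at row 1, column 2; remove that cell from P, ejecting 4. So w(4) = 4. P is now [[2], [3], [5]].
Step i=3: Q has 3 at row 3, column 1; remove 5 from row 3 of P and reverse-bump: 5 enters row 2 and ejects 3; 3 enters row 1 and ejects 2. So w(3) = 2. P is now [[3], [5]].
Step i=2: Q has 2 at row 2, column 1; remove 5 from row 2 of P and reverse-bump: 5 enters row 1 and ejects 3. So w(2) = 3. P is now [[5]].
Step i=1: Q has 1 at row 1, column 1; remove that cell from P, ejecting 5. So w(1) = 5. P is now [].

So w = 5 3 2 4 1.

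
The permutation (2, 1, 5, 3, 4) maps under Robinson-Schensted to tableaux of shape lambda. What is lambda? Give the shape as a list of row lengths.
RSK row insertion gives P = [[1, 3, 4], [2, 5]], which has shape [3, 2].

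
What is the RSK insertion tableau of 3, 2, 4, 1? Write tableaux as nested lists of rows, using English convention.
P = [[1, 4], [2], [3]]

Insert 3: appended to row 1. P = [[3]].
Insert 2: 2 bumps 3 from row 1; 3 starts row 2. P = [[2], [3]].
Insert 4: appended to row 1. P = [[2, 4], [3]].
Insert 1: 1 bumps 2 from row 1; 2 bumps 3 from row 2; 3 starts row 3. P = [[1, 4], [2], [3]].

So P = [[1, 4], [2], [3]].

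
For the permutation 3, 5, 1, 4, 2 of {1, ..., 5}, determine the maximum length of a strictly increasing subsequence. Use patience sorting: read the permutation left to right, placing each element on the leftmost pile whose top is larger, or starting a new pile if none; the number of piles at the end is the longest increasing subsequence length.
3: new pile. tops = [3]
5: new pile. tops = [3, 5]
1: onto pile 1 (replacing 3). tops = [1, 5]
4: onto pile 2 (replacing 5). tops = [1, 4]
2: onto pile 2 (replacing 4). tops = [1, 2]

2 piles, so the longest increasing subsequence has length 2.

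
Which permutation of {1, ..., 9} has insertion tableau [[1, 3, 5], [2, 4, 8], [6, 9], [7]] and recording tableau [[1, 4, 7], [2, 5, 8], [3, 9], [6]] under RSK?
7 2 1 6 4 3 9 8 5

Reverse RSK: for i = n, n-1, ..., 1, locate i in Q, remove the corresponding corner cell from P, and reverse-bump its entry up through P; the value ejected from row 1 is w(i).

So w = 7 2 1 6 4 3 9 8 5.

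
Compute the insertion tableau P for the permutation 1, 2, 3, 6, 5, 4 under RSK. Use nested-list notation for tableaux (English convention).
P = [[1, 2, 3, 4], [5], [6]]

Insert 1: appended to row 1. P = [[1]].
Insert 2: appended to row 1. P = [[1, 2]].
Insert 3: appended to row 1. P = [[1, 2, 3]].
Insert 6: appended to row 1. P = [[1, 2, 3, 6]].
Insert 5: 5 bumps 6 from row 1; 6 starts row 2. P = [[1, 2, 3, 5], [6]].
Insert 4: 4 bumps 5 from row 1; 5 bumps 6 from row 2; 6 starts row 3. P = [[1, 2, 3, 4], [5], [6]].

So P = [[1, 2, 3, 4], [5], [6]].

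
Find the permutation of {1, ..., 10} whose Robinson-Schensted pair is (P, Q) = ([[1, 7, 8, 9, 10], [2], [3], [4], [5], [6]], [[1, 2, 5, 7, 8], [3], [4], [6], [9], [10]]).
Reverse the RSK construction: for i from n down to 1, find the cell of Q containing i, remove the entry at that cell from P, and reverse-bump it up through P; the value ejected from row 1 is w(i).

Step i=10: Q has 10 at row 6, column 1; remove 6 from row 6 of P and reverse-bump: 6 enters row 5 and ejects 5; 5 enters row 4 and ejects 4; 4 enters row 3 and ejects 3; 3 enters row 2 and ejects 2; 2 enters row 1 and ejects 1. So w(10) = 1. P is now [[2, 7, 8, 9, 10], [3], [4], [5], [6]].
Step i=9: Q has 9 at row 5, column 1; remove 6 from row 5 of P and reverse-bump: 6 enters row 4 and ejects 5; 5 enters row 3 and ejects 4; 4 enters row 2 and ejects 3; 3 enters row 1 and ejects 2. So w(9) = 2. P is now [[3, 7, 8, 9, 10], [4], [5], [6]].
Step i=8: Q has 8 at row 1, column 5; remove that cell from P, ejecting 10. So w(8) = 10. P is now [[3, 7, 8, 9], [4], [5], [6]].
Step i=7: Q has 7 at row 1, column 4; remove that cell from P, ejecting 9. So w(7) = 9. P is now [[3, 7, 8], [4], [5], [6]].
Step i=6: Q has 6 at row 4, column 1; remove 6 from row 4 of P and reverse-bump: 6 enters row 3 and ejects 5; 5 enters row 2 and ejects 4; 4 enters row 1 and ejects 3. So w(6) = 3. P is now [[4, 7, 8], [5], [6]].
Step i=5: Q has 5 at row 1, column 3; remove that cell from P, ejecting 8. So w(5) = 8. P is now [[4, 7], [5], [6]].
Step i=4: Q has 4 at row 3, column 1; remove 6 from row 3 of P and reverse-bump: 6 enters row 2 and ejects 5; 5 enters row 1 and ejects 4. So w(4) = 4. P is now [[5, 7], [6]].
Step i=3: Q has 3 at row 2, column 1; remove 6 from row 2 of P and reverse-bump: 6 enters row 1 and ejects 5. So w(3) = 5. P is now [[6, 7]].
Step i=2: Q has 2 at row 1, column 2; remove that cell from P, ejecting 7. So w(2) = 7. P is now [[6]].
Step i=1: Q has 1 at row 1, column 1; remove that cell from P, ejecting 6. So w(1) = 6. P is now [].

So w = 6 7 5 4 8 3 9 10 2 1.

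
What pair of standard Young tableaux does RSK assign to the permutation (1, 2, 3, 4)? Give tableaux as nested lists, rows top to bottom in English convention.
Insert each entry of the permutation into P by Schensted row insertion, recording in Q the position of each new cell.

After inserting 1: P = [[1]].
After inserting 2: P = [[1, 2]].
After inserting 3: P = [[1, 2, 3]].
After inserting 4: P = [[1, 2, 3, 4]].

So P = [[1, 2, 3, 4]], Q = [[1, 2, 3, 4]].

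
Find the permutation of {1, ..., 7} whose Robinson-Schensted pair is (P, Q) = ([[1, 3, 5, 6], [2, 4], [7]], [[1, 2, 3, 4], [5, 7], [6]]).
2 4 5 7 6 1 3

Reverse the RSK construction: for i from n down to 1, find the cell of Q containing i, remove the entry at that cell from P, and reverse-bump it up through P; the value ejected from row 1 is w(i).

Step i=7: Q has 7 at row 2, column 2; remove 4 from row 2 of P and reverse-bump: 4 enters row 1 and ejects 3. So w(7) = 3. P is now [[1, 4, 5, 6], [2], [7]].
Step i=6: Q has 6 at row 3, column 1; remove 7 from row 3 of P and reverse-bump: 7 enters row 2 and ejects 2; 2 enters row 1 and ejects 1. So w(6) = 1. P is now [[2, 4, 5, 6], [7]].
Step i=5: Q has 5 at row 2, column 1; remove 7 from row 2 of P and reverse-bump: 7 enters row 1 and ejects 6. So w(5) = 6. P is now [[2, 4, 5, 7]].
Step i=4: Q has 4 at row 1, column 4; remove that cell from P, ejecting 7. So w(4) = 7. P is now [[2, 4, 5]].
Step i=3: Q has 3 at row 1, column 3; remove that cell from P, ejecting 5. So w(3) = 5. P is now [[2, 4]].
Step i=2: Q has 2 at row 1, column 2; remove that cell from P, ejecting 4. So w(2) = 4. P is now [[2]].
Step i=1: Q has 1 at row 1, column 1; remove that cell from P, ejecting 2. So w(1) = 2. P is now [].

So w = 2 4 5 7 6 1 3.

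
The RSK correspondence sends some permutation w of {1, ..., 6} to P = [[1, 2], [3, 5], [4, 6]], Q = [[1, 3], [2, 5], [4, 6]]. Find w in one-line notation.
Reverse the RSK construction: for i from n down to 1, find the cell of Q containing i, remove the entry at that cell from P, and reverse-bump it up through P; the value ejected from row 1 is w(i).

Step i=6: Q has 6 at row 3, column 2; remove 6 from row 3 of P and reverse-bump: 6 enters row 2 and ejects 5; 5 enters row 1 and ejects 2. So w(6) = 2. P is now [[1, 5], [3, 6], [4]].
Step i=5: Q has 5 at row 2, column 2; remove 6 from row 2 of P and reverse-bump: 6 enters row 1 and ejects 5. So w(5) = 5. P is now [[1, 6], [3], [4]].
Step i=4: Q has 4 at row 3, column 1; remove 4 from row 3 of P and reverse-bump: 4 enters row 2 and ejects 3; 3 enters row 1 and ejects 1. So w(4) = 1. P is now [[3, 6], [4]].
Step i=3: Q has 3 at row 1, column 2; remove that cell from P, ejecting 6. So w(3) = 6. P is now [[3], [4]].
Step i=2: Q has 2 at row 2, column 1; remove 4 from row 2 of P and reverse-bump: 4 enters row 1 and ejects 3. So w(2) = 3. P is now [[4]].
Step i=1: Q has 1 at row 1, column 1; remove that cell from P, ejecting 4. So w(1) = 4. P is now [].

So w = 4 3 6 1 5 2.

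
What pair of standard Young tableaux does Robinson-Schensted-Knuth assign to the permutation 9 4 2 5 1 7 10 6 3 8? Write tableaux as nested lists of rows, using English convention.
Insert each entry of the permutation into P by Schensted row insertion, recording in Q the position of each new cell.

Insert 9: appended to row 1. P = [[9]].
Insert 4: 4 bumps 9 from row 1; 9 starts row 2. P = [[4], [9]].
Insert 2: 2 bumps 4 from row 1; 4 bumps 9 from row 2; 9 starts row 3. P = [[2], [4], [9]].
Insert 5: appended to row 1. P = [[2, 5], [4], [9]].
Insert 1: 1 bumps 2 from row 1; 2 bumps 4 from row 2; 4 bumps 9 from row 3; 9 starts row 4. P = [[1, 5], [2], [4], [9]].
Insert 7: appended to row 1. P = [[1, 5, 7], [2], [4], [9]].
Insert 10: appended to row 1. P = [[1, 5, 7, 10], [2], [4], [9]].
Insert 6: 6 bumps 7 from row 1; 7 appends to row 2. P = [[1, 5, 6, 10], [2, 7], [4], [9]].
Insert 3: 3 bumps 5 from row 1; 5 bumps 7 from row 2; 7 appends to row 3. P = [[1, 3, 6, 10], [2, 5], [4, 7], [9]].
Insert 8: 8 bumps 10 from row 1; 10 appends to row 2. P = [[1, 3, 6, 8], [2, 5, 10], [4, 7], [9]].

So P = [[1, 3, 6, 8], [2, 5, 10], [4, 7], [9]], Q = [[1, 4, 6, 7], [2, 8, 10], [3, 9], [5]].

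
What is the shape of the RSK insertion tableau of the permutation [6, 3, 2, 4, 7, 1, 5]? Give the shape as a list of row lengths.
[3, 2, 1, 1]

Row-insert each entry into an empty tableau.

After inserting 6: P = [[6]].
After inserting 3: P = [[3], [6]].
After inserting 2: P = [[2], [3], [6]].
After inserting 4: P = [[2, 4], [3], [6]].
After inserting 7: P = [[2, 4, 7], [3], [6]].
After inserting 1: P = [[1, 4, 7], [2], [3], [6]].
After inserting 5: P = [[1, 4, 5], [2, 7], [3], [6]].

The final insertion tableau P = [[1, 4, 5], [2, 7], [3], [6]] has shape [3, 2, 1, 1].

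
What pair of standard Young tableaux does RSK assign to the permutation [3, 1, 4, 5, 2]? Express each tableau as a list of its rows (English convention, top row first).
Insert each entry of the permutation into P by Schensted row insertion, recording in Q the position of each new cell.

Insert 3: appended to row 1. P = [[3]].
Insert 1: 1 bumps 3 from row 1; 3 starts row 2. P = [[1], [3]].
Insert 4: appended to row 1. P = [[1, 4], [3]].
Insert 5: appended to row 1. P = [[1, 4, 5], [3]].
Insert 2: 2 bumps 4 from row 1; 4 appends to row 2. P = [[1, 2, 5], [3, 4]].

So P = [[1, 2, 5], [3, 4]], Q = [[1, 3, 4], [2, 5]].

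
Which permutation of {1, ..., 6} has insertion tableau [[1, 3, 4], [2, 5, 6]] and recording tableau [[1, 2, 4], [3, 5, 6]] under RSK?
Reverse the RSK construction: for i from n down to 1, find the cell of Q containing i, remove the entry at that cell from P, and reverse-bump it up through P; the value ejected from row 1 is w(i).

Step i=6: Q has 6 at row 2, column 3; remove 6 from row 2 of P and reverse-bump: 6 enters row 1 and ejects 4. So w(6) = 4. P is now [[1, 3, 6], [2, 5]].
Step i=5: Q has 5 at row 2, column 2; remove 5 from row 2 of P and reverse-bump: 5 enters row 1 and ejects 3. So w(5) = 3. P is now [[1, 5, 6], [2]].
Step i=4: Q has 4 at row 1, column 3; remove that cell from P, ejecting 6. So w(4) = 6. P is now [[1, 5], [2]].
Step i=3: Q has 3 at row 2, column 1; remove 2 from row 2 of P and reverse-bump: 2 enters row 1 and ejects 1. So w(3) = 1. P is now [[2, 5]].
Step i=2: Q has 2 at row 1, column 2; remove that cell from P, ejecting 5. So w(2) = 5. P is now [[2]].
Step i=1: Q has 1 at row 1, column 1; remove that cell from P, ejecting 2. So w(1) = 2. P is now [].

So w = 2 5 1 6 3 4.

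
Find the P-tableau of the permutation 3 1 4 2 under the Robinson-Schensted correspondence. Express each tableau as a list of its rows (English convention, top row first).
Insert 3: appended to row 1. P = [[3]].
Insert 1: 1 bumps 3 from row 1; 3 starts row 2. P = [[1], [3]].
Insert 4: appended to row 1. P = [[1, 4], [3]].
Insert 2: 2 bumps 4 from row 1; 4 appends to row 2. P = [[1, 2], [3, 4]].

So P = [[1, 2], [3, 4]].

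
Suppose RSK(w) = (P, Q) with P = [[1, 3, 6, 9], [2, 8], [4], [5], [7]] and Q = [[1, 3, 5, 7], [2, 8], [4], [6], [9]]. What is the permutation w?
7 2 5 4 8 3 9 6 1

Reverse the RSK construction: for i from n down to 1, find the cell of Q containing i, remove the entry at that cell from P, and reverse-bump it up through P; the value ejected from row 1 is w(i).

Step i=9: Q has 9 at row 5, column 1; remove 7 from row 5 of P and reverse-bump: 7 enters row 4 and ejects 5; 5 enters row 3 and ejects 4; 4 enters row 2 and ejects 2; 2 enters row 1 and ejects 1. So w(9) = 1. P is now [[2, 3, 6, 9], [4, 8], [5], [7]].
Step i=8: Q has 8 at row 2, column 2; remove 8 from row 2 of P and reverse-bump: 8 enters row 1 and ejects 6. So w(8) = 6. P is now [[2, 3, 8, 9], [4], [5], [7]].
Step i=7: Q has 7 at row 1, column 4; remove that cell from P, ejecting 9. So w(7) = 9. P is now [[2, 3, 8], [4], [5], [7]].
Step i=6: Q has 6 at row 4, column 1; remove 7 from row 4 of P and reverse-bump: 7 enters row 3 and ejects 5; 5 enters row 2 and ejects 4; 4 enters row 1 and ejects 3. So w(6) = 3. P is now [[2, 4, 8], [5], [7]].
Step i=5: Q has 5 at row 1, column 3; remove that cell from P, ejecting 8. So w(5) = 8. P is now [[2, 4], [5], [7]].
Step i=4: Q has 4 at row 3, column 1; remove 7 from row 3 of P and reverse-bump: 7 enters row 2 and ejects 5; 5 enters row 1 and ejects 4. So w(4) = 4. P is now [[2, 5], [7]].
Step i=3: Q has 3 at row 1, column 2; remove that cell from P, ejecting 5. So w(3) = 5. P is now [[2], [7]].
Step i=2: Q has 2 at row 2, column 1; remove 7 from row 2 of P and reverse-bump: 7 enters row 1 and ejects 2. So w(2) = 2. P is now [[7]].
Step i=1: Q has 1 at row 1, column 1; remove that cell from P, ejecting 7. So w(1) = 7. P is now [].

So w = 7 2 5 4 8 3 9 6 1.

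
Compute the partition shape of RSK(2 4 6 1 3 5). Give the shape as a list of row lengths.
Row-insert each entry into an empty tableau.

After inserting 2: P = [[2]].
After inserting 4: P = [[2, 4]].
After inserting 6: P = [[2, 4, 6]].
After inserting 1: P = [[1, 4, 6], [2]].
After inserting 3: P = [[1, 3, 6], [2, 4]].
After inserting 5: P = [[1, 3, 5], [2, 4, 6]].

The final insertion tableau P = [[1, 3, 5], [2, 4, 6]] has shape [3, 3].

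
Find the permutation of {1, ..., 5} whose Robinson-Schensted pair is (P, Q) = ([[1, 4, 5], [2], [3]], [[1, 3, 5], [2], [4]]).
Reverse the RSK construction: for i from n down to 1, find the cell of Q containing i, remove the entry at that cell from P, and reverse-bump it up through P; the value ejected from row 1 is w(i).

Step i=5: Q has 5 at row 1, column 3; remove that cell from P, ejecting 5. So w(5) = 5. P is now [[1, 4], [2], [3]].
Step i=4: Q has 4 at row 3, column 1; remove 3 from row 3 of P and reverse-bump: 3 enters row 2 and ejects 2; 2 enters row 1 and ejects 1. So w(4) = 1. P is now [[2, 4], [3]].
Step i=3: Q has 3 at row 1, column 2; remove that cell from P, ejecting 4. So w(3) = 4. P is now [[2], [3]].
Step i=2: Q has 2 at row 2, column 1; remove 3 from row 2 of P and reverse-bump: 3 enters row 1 and ejects 2. So w(2) = 2. P is now [[3]].
Step i=1: Q has 1 at row 1, column 1; remove that cell from P, ejecting 3. So w(1) = 3. P is now [].

So w = 3 2 4 1 5.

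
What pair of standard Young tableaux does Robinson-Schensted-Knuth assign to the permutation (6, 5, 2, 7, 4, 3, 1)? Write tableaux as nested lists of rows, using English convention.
P = [[1, 3], [2, 7], [4], [5], [6]], Q = [[1, 4], [2, 5], [3], [6], [7]]

Insert each entry of the permutation into P by Schensted row insertion, recording in Q the position of each new cell.

After inserting 6: P = [[6]].
After inserting 5: P = [[5], [6]].
After inserting 2: P = [[2], [5], [6]].
After inserting 7: P = [[2, 7], [5], [6]].
After inserting 4: P = [[2, 4], [5, 7], [6]].
After inserting 3: P = [[2, 3], [4, 7], [5], [6]].
After inserting 1: P = [[1, 3], [2, 7], [4], [5], [6]].

So P = [[1, 3], [2, 7], [4], [5], [6]], Q = [[1, 4], [2, 5], [3], [6], [7]].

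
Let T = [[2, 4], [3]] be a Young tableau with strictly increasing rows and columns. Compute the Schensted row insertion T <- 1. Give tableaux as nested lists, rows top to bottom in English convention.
[[1, 4], [2], [3]]

In row 1, 1 replaces 2 (the leftmost entry greater than 1); 2 is bumped to row 2. In row 2, 2 replaces 3 (the leftmost entry greater than 2); 3 is bumped to row 3. 3 starts a new row 3. The new tableau is [[1, 4], [2], [3]].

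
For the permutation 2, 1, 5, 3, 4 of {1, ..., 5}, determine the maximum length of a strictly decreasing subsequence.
2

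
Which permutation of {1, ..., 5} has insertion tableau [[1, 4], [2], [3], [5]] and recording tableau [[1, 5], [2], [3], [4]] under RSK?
5 3 2 1 4

Reverse RSK: for i = n, n-1, ..., 1, locate i in Q, remove the corresponding corner cell from P, and reverse-bump its entry up through P; the value ejected from row 1 is w(i).

So w = 5 3 2 1 4.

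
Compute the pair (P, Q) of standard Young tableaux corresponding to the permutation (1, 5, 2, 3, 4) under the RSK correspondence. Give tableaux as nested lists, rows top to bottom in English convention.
P = [[1, 2, 3, 4], [5]], Q = [[1, 2, 4, 5], [3]]

Insert each entry of the permutation into P by Schensted row insertion, recording in Q the position of each new cell.

Insert 1: appended to row 1. P = [[1]], Q = [[1]].
Insert 5: appended to row 1. P = [[1, 5]], Q = [[1, 2]].
Insert 2: 2 bumps 5 from row 1; 5 starts row 2. P = [[1, 2], [5]], Q = [[1, 2], [3]].
Insert 3: appended to row 1. P = [[1, 2, 3], [5]], Q = [[1, 2, 4], [3]].
Insert 4: appended to row 1. P = [[1, 2, 3, 4], [5]], Q = [[1, 2, 4, 5], [3]].

So P = [[1, 2, 3, 4], [5]], Q = [[1, 2, 4, 5], [3]].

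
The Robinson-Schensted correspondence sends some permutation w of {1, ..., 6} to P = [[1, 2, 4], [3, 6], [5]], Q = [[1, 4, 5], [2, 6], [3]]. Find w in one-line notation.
Reverse the RSK construction: for i from n down to 1, find the cell of Q containing i, remove the entry at that cell from P, and reverse-bump it up through P; the value ejected from row 1 is w(i).

Step i=6: Q has 6 at row 2, column 2; remove 6 from row 2 of P and reverse-bump: 6 enters row 1 and ejects 4. So w(6) = 4. P is now [[1, 2, 6], [3], [5]].
Step i=5: Q has 5 at row 1, column 3; remove that cell from P, ejecting 6. So w(5) = 6. P is now [[1, 2], [3], [5]].
Step i=4: Q has 4 at row 1, column 2; remove that cell from P, ejecting 2. So w(4) = 2. P is now [[1], [3], [5]].
Step i=3: Q has 3 at row 3, column 1; remove 5 from row 3 of P and reverse-bump: 5 enters row 2 and ejects 3; 3 enters row 1 and ejects 1. So w(3) = 1. P is now [[3], [5]].
Step i=2: Q has 2 at row 2, column 1; remove 5 from row 2 of P and reverse-bump: 5 enters row 1 and ejects 3. So w(2) = 3. P is now [[5]].
Step i=1: Q has 1 at row 1, column 1; remove that cell from P, ejecting 5. So w(1) = 5. P is now [].

So w = 5 3 1 2 6 4.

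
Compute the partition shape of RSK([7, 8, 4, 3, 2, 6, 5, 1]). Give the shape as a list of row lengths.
Row-insert each entry into an empty tableau.

After inserting 7: P = [[7]].
After inserting 8: P = [[7, 8]].
After inserting 4: P = [[4, 8], [7]].
After inserting 3: P = [[3, 8], [4], [7]].
After inserting 2: P = [[2, 8], [3], [4], [7]].
After inserting 6: P = [[2, 6], [3, 8], [4], [7]].
After inserting 5: P = [[2, 5], [3, 6], [4, 8], [7]].
After inserting 1: P = [[1, 5], [2, 6], [3, 8], [4], [7]].

The final insertion tableau P = [[1, 5], [2, 6], [3, 8], [4], [7]] has shape [2, 2, 2, 1, 1].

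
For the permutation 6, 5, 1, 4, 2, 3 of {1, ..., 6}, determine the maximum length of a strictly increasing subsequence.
3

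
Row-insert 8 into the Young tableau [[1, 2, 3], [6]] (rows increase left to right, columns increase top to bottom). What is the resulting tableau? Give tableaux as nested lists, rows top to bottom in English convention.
[[1, 2, 3, 8], [6]]

8 is larger than every entry of row 1, so it is appended to row 1. The new tableau is [[1, 2, 3, 8], [6]].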